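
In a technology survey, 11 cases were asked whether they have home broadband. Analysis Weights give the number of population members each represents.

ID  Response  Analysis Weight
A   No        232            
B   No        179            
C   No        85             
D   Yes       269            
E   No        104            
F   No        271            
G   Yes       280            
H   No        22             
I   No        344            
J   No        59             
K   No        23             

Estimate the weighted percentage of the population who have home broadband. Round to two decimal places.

Sum of weights for 'Yes' = 269 + 280 = 549
Total weight = 1868
Weighted proportion = 549 / 1868 = 0.29389722 → 29.389722%

29.39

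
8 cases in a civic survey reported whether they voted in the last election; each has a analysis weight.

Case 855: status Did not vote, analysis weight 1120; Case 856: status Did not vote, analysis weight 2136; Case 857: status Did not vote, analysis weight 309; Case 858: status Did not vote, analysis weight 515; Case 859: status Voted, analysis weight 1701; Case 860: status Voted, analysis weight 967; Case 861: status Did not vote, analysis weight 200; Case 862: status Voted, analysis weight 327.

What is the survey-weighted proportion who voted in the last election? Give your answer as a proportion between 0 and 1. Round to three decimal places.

Sum of weights for 'Voted' = 1701 + 967 + 327 = 2995
Total weight = 1120 + 2136 + 309 + 515 + 1701 + 967 + 200 + 327 = 7275
Weighted proportion = 2995 / 7275 = 0.41168385

0.412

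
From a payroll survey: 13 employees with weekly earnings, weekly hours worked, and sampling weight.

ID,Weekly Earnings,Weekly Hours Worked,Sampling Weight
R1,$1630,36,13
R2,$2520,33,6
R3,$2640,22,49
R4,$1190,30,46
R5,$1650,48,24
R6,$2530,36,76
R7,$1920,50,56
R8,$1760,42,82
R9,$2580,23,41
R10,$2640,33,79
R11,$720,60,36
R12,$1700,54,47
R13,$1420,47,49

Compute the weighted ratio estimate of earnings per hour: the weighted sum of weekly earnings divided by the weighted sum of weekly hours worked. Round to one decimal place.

Σ wᵢ·y = 1193870
Σ wᵢ·x = 23807
Ratio = 1193870 / 23807 = 50.147856

50.1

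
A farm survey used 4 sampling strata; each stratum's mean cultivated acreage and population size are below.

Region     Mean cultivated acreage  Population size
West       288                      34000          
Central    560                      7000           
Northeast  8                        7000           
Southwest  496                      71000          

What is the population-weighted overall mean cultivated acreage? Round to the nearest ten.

410

Σ Nₕ·x̄ₕ = 48984000
Σ Nₕ = 34000 + 7000 + 7000 + 71000 = 119000
Overall mean = 48984000 / 119000 = 411.63025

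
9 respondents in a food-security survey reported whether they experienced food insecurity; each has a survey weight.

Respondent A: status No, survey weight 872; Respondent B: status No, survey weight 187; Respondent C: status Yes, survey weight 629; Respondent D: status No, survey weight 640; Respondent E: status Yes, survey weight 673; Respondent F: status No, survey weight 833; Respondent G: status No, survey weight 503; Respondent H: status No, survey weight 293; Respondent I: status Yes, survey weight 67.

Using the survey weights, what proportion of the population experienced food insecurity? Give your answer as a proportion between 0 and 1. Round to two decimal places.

Sum of weights for 'Yes' = 629 + 673 + 67 = 1369
Total weight = 872 + 187 + 629 + 640 + 673 + 833 + 503 + 293 + 67 = 4697
Weighted proportion = 1369 / 4697 = 0.29146264

0.29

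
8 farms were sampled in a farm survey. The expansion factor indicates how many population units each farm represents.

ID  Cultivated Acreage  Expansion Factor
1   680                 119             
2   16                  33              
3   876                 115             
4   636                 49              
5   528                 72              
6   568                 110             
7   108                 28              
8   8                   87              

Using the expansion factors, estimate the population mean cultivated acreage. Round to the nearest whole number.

Weighted sum = 680×119 + 16×33 + 876×115 + 636×49 + 528×72 + 568×110 + 108×28 + 8×87
  = 317568
Sum of weights = 119 + 33 + 115 + 49 + 72 + 110 + 28 + 87 = 613
Weighted mean = 317568 / 613 = 518.05546

518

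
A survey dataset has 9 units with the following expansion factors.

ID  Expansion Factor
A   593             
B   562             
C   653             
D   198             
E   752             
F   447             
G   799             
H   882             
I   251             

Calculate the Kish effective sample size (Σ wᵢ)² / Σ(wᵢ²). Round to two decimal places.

7.81

Σ wᵢ = 593 + 562 + 653 + 198 + 752 + 447 + 799 + 882 + 251 = 5137
Σ wᵢ² = 351649 + 315844 + 426409 + 39204 + 565504 + 199809 + 638401 + 777924 + 63001 = 3377745
n_eff = 5137² / 3377745 = 26388769 / 3377745 = 7.8125403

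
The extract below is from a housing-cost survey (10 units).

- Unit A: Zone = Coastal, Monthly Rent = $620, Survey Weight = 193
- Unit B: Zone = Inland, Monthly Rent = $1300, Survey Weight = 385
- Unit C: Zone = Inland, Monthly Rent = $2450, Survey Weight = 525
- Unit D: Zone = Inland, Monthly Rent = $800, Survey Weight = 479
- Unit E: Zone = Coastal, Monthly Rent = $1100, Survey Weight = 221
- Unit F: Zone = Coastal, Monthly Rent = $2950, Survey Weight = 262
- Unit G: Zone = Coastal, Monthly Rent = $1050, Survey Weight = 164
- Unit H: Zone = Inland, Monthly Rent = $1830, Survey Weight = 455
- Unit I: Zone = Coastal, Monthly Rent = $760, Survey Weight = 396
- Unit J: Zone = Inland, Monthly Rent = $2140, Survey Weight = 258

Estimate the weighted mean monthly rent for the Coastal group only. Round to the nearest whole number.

1302

Coastal rows: A, E, F, G, I
Weighted sum = 620×193 + 1100×221 + 2950×262 + 1050×164 + 760×396
  = 119660 + 243100 + 772900 + 172200 + 300960 = 1608820
Sum of weights = 193 + 221 + 262 + 164 + 396 = 1236
Weighted mean = 1608820 / 1236 = 1301.6343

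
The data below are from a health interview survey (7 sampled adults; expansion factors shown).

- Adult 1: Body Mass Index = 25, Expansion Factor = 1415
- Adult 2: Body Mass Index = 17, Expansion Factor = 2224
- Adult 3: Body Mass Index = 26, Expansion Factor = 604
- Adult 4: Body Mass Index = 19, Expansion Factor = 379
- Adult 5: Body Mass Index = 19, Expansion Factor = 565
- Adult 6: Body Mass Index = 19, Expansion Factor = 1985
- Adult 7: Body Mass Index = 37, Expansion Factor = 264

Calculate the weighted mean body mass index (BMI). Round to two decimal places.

20.75

Weighted sum = 25×1415 + 17×2224 + 26×604 + 19×379 + 19×565 + 19×1985 + 37×264
  = 35375 + 37808 + 15704 + 7201 + 10735 + 37715 + 9768 = 154306
Sum of weights = 7436
Weighted mean = 154306 / 7436 = 20.75121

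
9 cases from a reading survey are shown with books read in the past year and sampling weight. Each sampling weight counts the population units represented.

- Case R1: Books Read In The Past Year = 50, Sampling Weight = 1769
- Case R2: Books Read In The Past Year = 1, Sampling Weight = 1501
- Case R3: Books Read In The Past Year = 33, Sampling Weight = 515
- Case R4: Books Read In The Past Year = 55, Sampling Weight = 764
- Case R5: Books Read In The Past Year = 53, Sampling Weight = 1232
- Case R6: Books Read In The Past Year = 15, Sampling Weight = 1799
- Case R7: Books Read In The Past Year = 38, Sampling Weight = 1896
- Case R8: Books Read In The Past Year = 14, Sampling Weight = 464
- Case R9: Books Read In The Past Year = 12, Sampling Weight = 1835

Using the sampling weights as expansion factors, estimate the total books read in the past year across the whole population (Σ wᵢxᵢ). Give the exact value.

341811

Weighted total = 50×1769 + 1×1501 + 33×515 + 55×764 + 53×1232 + 15×1799 + 38×1896 + 14×464 + 12×1835
  = 88450 + 1501 + 16995 + 42020 + 65296 + 26985 + 72048 + 6496 + 22020 = 341811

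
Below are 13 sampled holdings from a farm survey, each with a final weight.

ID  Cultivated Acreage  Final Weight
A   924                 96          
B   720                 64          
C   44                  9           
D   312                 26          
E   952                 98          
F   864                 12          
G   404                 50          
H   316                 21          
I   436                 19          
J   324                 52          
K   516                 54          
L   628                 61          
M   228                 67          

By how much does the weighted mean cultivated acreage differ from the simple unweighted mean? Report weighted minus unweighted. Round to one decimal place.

91.8

Unweighted sum = 6668
Unweighted mean = 6668 / 13 = 512.92308
Weighted sum = 380372
Sum of weights = 629
Weighted mean = 380372 / 629 = 604.72496
Difference (weighted minus unweighted) = 91.801883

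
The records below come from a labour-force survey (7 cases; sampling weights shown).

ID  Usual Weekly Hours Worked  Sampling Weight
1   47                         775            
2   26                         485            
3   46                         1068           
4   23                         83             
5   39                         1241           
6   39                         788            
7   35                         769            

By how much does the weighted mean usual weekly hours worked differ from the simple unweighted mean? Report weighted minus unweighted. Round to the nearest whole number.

Unweighted sum = 47 + 26 + 46 + 23 + 39 + 39 + 35 = 255
Unweighted mean = 255 / 7 = 36.428571
Weighted sum = 47×775 + 26×485 + 46×1068 + 23×83 + 39×1241 + 39×788 + 35×769
  = 206118
Sum of weights = 775 + 485 + 1068 + 83 + 1241 + 788 + 769 = 5209
Weighted mean = 206118 / 5209 = 39.569591
Difference (weighted minus unweighted) = 3.1410197

3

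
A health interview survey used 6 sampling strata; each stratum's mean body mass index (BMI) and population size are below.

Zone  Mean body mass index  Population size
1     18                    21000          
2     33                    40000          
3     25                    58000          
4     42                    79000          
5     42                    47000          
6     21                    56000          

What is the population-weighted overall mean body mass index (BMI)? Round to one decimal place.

Σ Nₕ·x̄ₕ = 18×21000 + 33×40000 + 25×58000 + 42×79000 + 42×47000 + 21×56000
  = 378000 + 1320000 + 1450000 + 3318000 + 1974000 + 1176000 = 9616000
Σ Nₕ = 21000 + 40000 + 58000 + 79000 + 47000 + 56000 = 301000
Overall mean = 9616000 / 301000 = 31.946844

31.9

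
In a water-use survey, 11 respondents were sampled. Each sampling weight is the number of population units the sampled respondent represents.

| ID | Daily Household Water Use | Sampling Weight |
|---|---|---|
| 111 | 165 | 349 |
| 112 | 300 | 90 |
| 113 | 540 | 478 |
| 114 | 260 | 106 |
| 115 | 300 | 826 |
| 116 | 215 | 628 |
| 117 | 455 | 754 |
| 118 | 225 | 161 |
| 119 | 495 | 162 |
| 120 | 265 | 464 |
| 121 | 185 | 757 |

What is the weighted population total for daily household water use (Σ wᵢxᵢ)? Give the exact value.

Weighted total = 165×349 + 300×90 + 540×478 + 260×106 + 300×826 + 215×628 + 455×754 + 225×161 + 495×162 + 265×464 + 185×757
  = 1475575

1475575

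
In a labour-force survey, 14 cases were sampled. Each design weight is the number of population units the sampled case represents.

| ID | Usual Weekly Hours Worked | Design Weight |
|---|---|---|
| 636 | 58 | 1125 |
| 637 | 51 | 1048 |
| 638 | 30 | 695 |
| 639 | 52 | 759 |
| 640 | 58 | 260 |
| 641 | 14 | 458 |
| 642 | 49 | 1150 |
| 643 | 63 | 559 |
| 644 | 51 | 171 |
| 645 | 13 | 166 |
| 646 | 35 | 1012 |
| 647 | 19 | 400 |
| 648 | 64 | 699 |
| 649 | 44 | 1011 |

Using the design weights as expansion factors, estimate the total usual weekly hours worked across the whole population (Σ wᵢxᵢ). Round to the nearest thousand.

Weighted total = 435194

435000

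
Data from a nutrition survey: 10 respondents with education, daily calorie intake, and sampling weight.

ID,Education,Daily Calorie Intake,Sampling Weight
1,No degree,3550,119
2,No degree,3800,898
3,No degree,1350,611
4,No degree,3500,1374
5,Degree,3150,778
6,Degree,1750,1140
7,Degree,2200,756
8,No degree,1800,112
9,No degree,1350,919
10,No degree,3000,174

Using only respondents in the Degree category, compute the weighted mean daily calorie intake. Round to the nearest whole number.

2285

Degree rows: 5, 6, 7
Weighted sum = 3150×778 + 1750×1140 + 2200×756
  = 2450700 + 1995000 + 1663200 = 6108900
Sum of weights = 2674
Weighted mean = 6108900 / 2674 = 2284.555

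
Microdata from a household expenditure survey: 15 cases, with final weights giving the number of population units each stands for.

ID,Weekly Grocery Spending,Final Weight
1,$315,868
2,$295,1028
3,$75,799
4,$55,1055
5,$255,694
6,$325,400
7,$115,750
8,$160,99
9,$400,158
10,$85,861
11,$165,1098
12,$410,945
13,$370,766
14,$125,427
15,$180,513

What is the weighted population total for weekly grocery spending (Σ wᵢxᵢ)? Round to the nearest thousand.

2238000

Weighted total = 2237830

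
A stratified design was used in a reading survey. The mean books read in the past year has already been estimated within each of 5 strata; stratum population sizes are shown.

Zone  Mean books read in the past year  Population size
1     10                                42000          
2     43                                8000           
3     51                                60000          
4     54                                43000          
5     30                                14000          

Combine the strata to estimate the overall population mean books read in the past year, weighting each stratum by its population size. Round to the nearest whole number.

39

Σ Nₕ·x̄ₕ = 10×42000 + 43×8000 + 51×60000 + 54×43000 + 30×14000
  = 420000 + 344000 + 3060000 + 2322000 + 420000 = 6566000
Σ Nₕ = 42000 + 8000 + 60000 + 43000 + 14000 = 167000
Overall mean = 6566000 / 167000 = 39.317365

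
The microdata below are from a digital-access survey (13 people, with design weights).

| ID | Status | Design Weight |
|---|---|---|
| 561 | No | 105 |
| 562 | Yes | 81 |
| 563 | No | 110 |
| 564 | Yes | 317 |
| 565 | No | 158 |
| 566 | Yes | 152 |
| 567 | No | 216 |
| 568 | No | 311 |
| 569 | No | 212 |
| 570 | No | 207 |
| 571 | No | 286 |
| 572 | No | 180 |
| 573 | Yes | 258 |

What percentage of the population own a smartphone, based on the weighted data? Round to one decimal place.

31.2

Sum of weights for 'Yes' = 81 + 317 + 152 + 258 = 808
Total weight = 2593
Weighted proportion = 808 / 2593 = 0.31160818 → 31.160818%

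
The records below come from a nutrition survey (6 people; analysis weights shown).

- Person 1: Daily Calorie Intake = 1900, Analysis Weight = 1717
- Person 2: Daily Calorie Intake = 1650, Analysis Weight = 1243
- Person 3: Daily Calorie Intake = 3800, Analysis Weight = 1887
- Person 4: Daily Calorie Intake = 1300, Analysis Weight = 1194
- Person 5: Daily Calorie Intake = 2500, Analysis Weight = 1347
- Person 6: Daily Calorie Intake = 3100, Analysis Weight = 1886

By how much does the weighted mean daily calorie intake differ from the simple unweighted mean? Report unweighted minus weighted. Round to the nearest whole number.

-132

Unweighted sum = 1900 + 1650 + 3800 + 1300 + 2500 + 3100 = 14250
Unweighted mean = 14250 / 6 = 2375
Weighted sum = 1900×1717 + 1650×1243 + 3800×1887 + 1300×1194 + 2500×1347 + 3100×1886
  = 23250150
Sum of weights = 1717 + 1243 + 1887 + 1194 + 1347 + 1886 = 9274
Weighted mean = 23250150 / 9274 = 2507.025
Difference (unweighted minus weighted) = -132.02502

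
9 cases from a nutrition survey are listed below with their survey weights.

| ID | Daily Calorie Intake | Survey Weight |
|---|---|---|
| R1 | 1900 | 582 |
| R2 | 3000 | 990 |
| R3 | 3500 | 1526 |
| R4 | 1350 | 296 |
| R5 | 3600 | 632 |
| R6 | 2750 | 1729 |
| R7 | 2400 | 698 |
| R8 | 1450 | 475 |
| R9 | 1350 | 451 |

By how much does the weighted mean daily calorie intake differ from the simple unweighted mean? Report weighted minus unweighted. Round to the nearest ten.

Unweighted sum = 1900 + 3000 + 3500 + 1350 + 3600 + 2750 + 2400 + 1450 + 1350 = 21300
Unweighted mean = 21300 / 9 = 2366.6667
Weighted sum = 1900×582 + 3000×990 + 3500×1526 + 1350×296 + 3600×632 + 2750×1729 + 2400×698 + 1450×475 + 1350×451
  = 19819150
Sum of weights = 582 + 990 + 1526 + 296 + 632 + 1729 + 698 + 475 + 451 = 7379
Weighted mean = 19819150 / 7379 = 2685.8856
Difference (weighted minus unweighted) = 319.21895

320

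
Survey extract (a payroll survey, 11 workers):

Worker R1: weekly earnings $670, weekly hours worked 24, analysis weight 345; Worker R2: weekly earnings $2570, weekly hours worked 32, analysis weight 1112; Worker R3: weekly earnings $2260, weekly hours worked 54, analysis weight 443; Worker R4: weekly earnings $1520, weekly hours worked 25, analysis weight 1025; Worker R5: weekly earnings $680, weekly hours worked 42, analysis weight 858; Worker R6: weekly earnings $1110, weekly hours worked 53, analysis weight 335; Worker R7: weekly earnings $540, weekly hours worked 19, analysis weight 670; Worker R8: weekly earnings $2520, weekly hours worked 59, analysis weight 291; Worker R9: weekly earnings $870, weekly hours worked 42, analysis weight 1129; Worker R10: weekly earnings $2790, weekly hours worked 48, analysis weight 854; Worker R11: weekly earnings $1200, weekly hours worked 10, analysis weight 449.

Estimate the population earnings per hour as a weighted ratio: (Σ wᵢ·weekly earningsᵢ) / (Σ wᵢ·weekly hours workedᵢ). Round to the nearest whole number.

Σ wᵢ·y = 670×345 + 2570×1112 + 2260×443 + 1520×1025 + 680×858 + 1110×335 + 540×670 + 2520×291 + 870×1129 + 2790×854 + 1200×449
  = 231150 + 2857840 + 1001180 + 1558000 + 583440 + 371850 + 361800 + 733320 + 982230 + 2382660 + 538800 = 11602270
Σ wᵢ·x = 24×345 + 32×1112 + 54×443 + 25×1025 + 42×858 + 53×335 + 19×670 + 59×291 + 42×1129 + 48×854 + 10×449
  = 8280 + 35584 + 23922 + 25625 + 36036 + 17755 + 12730 + 17169 + 47418 + 40992 + 4490 = 270001
Ratio = 11602270 / 270001 = 42.971211

43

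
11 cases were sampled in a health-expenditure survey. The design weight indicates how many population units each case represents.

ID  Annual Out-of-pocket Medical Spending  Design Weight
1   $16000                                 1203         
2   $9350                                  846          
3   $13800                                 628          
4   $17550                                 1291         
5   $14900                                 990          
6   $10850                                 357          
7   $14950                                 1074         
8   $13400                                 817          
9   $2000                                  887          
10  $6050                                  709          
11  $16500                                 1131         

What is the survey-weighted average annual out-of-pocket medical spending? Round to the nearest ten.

Weighted sum = 16000×1203 + 9350×846 + 13800×628 + 17550×1291 + 14900×990 + 10850×357 + 14950×1074 + 13400×817 + 2000×887 + 6050×709 + 16500×1131
  = 128835050
Sum of weights = 1203 + 846 + 628 + 1291 + 990 + 357 + 1074 + 817 + 887 + 709 + 1131 = 9933
Weighted mean = 128835050 / 9933 = 12970.407

12970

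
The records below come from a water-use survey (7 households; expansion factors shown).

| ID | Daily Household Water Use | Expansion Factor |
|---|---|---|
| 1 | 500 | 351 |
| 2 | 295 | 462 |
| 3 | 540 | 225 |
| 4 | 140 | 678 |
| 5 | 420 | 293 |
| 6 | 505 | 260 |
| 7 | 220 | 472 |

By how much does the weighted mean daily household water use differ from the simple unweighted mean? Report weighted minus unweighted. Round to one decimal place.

Unweighted sum = 500 + 295 + 540 + 140 + 420 + 505 + 220 = 2620
Unweighted mean = 2620 / 7 = 374.28571
Weighted sum = 500×351 + 295×462 + 540×225 + 140×678 + 420×293 + 505×260 + 220×472
  = 175500 + 136290 + 121500 + 94920 + 123060 + 131300 + 103840 = 886410
Sum of weights = 351 + 462 + 225 + 678 + 293 + 260 + 472 = 2741
Weighted mean = 886410 / 2741 = 323.38927
Difference (weighted minus unweighted) = -50.89644

-50.9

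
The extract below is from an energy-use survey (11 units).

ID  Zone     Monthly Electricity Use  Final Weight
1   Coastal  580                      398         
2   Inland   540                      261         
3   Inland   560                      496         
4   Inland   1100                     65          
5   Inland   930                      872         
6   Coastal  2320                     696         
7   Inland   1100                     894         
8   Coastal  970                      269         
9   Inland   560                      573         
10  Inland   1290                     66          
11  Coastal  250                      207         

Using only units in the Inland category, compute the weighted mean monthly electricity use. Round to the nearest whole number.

834

Inland rows: 2, 3, 4, 5, 7, 9, 10
Weighted sum = 540×261 + 560×496 + 1100×65 + 930×872 + 1100×894 + 560×573 + 1290×66
  = 140940 + 277760 + 71500 + 810960 + 983400 + 320880 + 85140 = 2690580
Sum of weights = 261 + 496 + 65 + 872 + 894 + 573 + 66 = 3227
Weighted mean = 2690580 / 3227 = 833.7713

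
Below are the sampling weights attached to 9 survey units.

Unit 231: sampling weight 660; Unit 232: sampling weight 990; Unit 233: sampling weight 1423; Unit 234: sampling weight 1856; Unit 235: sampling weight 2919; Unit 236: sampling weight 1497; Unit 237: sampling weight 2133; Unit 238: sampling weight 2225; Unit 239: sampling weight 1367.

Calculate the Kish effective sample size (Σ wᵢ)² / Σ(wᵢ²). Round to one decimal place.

Σ wᵢ = 660 + 990 + 1423 + 1856 + 2919 + 1497 + 2133 + 2225 + 1367 = 15070
Σ wᵢ² = 435600 + 980100 + 2024929 + 3444736 + 8520561 + 2241009 + 4549689 + 4950625 + 1868689 = 29015938
n_eff = 15070² / 29015938 = 227104900 / 29015938 = 7.8269019

7.8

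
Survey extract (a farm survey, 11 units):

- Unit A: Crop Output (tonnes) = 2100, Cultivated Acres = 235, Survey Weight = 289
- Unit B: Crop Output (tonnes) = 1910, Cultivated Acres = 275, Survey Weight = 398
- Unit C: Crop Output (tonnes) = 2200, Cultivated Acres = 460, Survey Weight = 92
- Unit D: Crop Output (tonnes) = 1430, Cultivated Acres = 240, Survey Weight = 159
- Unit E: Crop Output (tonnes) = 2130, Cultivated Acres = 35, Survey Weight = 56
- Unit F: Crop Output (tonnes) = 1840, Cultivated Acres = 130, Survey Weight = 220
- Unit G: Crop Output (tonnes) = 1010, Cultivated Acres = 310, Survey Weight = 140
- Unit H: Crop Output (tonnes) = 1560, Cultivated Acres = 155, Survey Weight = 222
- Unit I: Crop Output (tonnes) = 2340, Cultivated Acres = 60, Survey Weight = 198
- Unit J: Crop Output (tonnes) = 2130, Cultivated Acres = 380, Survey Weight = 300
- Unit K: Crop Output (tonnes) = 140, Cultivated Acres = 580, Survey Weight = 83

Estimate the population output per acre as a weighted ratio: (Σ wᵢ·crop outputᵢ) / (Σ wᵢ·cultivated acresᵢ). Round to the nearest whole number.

7

Σ wᵢ·y = 2100×289 + 1910×398 + 2200×92 + 1430×159 + 2130×56 + 1840×220 + 1010×140 + 1560×222 + 2340×198 + 2130×300 + 140×83
  = 3922590
Σ wᵢ·x = 235×289 + 275×398 + 460×92 + 240×159 + 35×56 + 130×220 + 310×140 + 155×222 + 60×198 + 380×300 + 580×83
  = 540235
Ratio = 3922590 / 540235 = 7.2608957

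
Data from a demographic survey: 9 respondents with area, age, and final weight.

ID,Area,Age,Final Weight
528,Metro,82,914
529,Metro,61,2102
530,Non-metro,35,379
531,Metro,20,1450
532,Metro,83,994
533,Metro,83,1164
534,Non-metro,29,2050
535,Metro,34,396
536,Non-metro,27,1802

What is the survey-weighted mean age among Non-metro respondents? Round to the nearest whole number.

Non-metro rows: 530, 534, 536
Weighted sum = 35×379 + 29×2050 + 27×1802
  = 121369
Sum of weights = 379 + 2050 + 1802 = 4231
Weighted mean = 121369 / 4231 = 28.685654

29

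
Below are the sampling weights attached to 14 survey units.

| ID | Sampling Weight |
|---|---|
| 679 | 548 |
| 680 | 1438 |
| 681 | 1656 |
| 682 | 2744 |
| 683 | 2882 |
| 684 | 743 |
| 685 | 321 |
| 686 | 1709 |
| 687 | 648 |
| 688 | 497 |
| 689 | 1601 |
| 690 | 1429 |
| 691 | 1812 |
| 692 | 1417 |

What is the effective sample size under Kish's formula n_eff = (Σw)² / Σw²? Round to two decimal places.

Σ wᵢ = 19445
Σ wᵢ² = 35085103
n_eff = 19445² / 35085103 = 378108025 / 35085103 = 10.776882

10.78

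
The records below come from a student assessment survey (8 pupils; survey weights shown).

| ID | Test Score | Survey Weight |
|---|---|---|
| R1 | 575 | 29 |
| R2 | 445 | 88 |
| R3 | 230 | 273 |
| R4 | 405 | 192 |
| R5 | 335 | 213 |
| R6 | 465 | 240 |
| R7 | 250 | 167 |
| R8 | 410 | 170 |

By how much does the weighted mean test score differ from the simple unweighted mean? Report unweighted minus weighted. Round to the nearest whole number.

Unweighted sum = 575 + 445 + 230 + 405 + 335 + 465 + 250 + 410 = 3115
Unweighted mean = 3115 / 8 = 389.375
Weighted sum = 575×29 + 445×88 + 230×273 + 405×192 + 335×213 + 465×240 + 250×167 + 410×170
  = 16675 + 39160 + 62790 + 77760 + 71355 + 111600 + 41750 + 69700 = 490790
Sum of weights = 29 + 88 + 273 + 192 + 213 + 240 + 167 + 170 = 1372
Weighted mean = 490790 / 1372 = 357.71866
Difference (unweighted minus weighted) = 31.656341

32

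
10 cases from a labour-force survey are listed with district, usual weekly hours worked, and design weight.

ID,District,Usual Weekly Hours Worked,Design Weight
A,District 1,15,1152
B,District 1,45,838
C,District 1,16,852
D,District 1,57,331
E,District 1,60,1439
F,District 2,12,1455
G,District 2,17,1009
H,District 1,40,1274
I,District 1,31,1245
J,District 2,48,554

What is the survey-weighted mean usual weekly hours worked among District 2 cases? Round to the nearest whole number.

District 2 rows: F, G, J
Weighted sum = 12×1455 + 17×1009 + 48×554
  = 17460 + 17153 + 26592 = 61205
Sum of weights = 3018
Weighted mean = 61205 / 3018 = 20.279987

20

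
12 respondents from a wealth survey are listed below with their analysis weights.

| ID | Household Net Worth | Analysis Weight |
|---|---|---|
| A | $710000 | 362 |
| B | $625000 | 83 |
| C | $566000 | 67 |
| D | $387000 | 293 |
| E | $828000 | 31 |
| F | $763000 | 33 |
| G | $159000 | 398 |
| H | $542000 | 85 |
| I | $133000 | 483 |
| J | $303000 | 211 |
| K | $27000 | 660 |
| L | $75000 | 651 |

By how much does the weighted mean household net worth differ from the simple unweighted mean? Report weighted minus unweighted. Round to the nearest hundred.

-183700

Unweighted sum = 710000 + 625000 + 566000 + 387000 + 828000 + 763000 + 159000 + 542000 + 133000 + 303000 + 27000 + 75000 = 5118000
Unweighted mean = 5118000 / 12 = 426500
Weighted sum = 710000×362 + 625000×83 + 566000×67 + 387000×293 + 828000×31 + 763000×33 + 159000×398 + 542000×85 + 133000×483 + 303000×211 + 27000×660 + 75000×651
  = 815224000
Sum of weights = 362 + 83 + 67 + 293 + 31 + 33 + 398 + 85 + 483 + 211 + 660 + 651 = 3357
Weighted mean = 815224000 / 3357 = 242843.01
Difference (weighted minus unweighted) = -183656.99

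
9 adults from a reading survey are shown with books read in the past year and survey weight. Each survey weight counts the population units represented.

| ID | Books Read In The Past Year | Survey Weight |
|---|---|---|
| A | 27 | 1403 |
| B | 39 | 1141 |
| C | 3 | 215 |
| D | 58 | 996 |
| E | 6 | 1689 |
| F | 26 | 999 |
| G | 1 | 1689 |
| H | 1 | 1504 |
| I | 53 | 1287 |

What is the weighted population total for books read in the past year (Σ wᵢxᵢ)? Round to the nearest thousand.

Weighted total = 27×1403 + 39×1141 + 3×215 + 58×996 + 6×1689 + 26×999 + 1×1689 + 1×1504 + 53×1287
  = 248305

248000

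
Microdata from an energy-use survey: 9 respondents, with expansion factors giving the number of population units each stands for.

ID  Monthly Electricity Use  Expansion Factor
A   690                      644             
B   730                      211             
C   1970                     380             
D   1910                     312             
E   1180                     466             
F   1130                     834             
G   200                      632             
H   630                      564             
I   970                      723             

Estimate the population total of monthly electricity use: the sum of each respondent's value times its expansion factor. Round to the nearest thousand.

Weighted total = 690×644 + 730×211 + 1970×380 + 1910×312 + 1180×466 + 1130×834 + 200×632 + 630×564 + 970×723
  = 4618240

4618000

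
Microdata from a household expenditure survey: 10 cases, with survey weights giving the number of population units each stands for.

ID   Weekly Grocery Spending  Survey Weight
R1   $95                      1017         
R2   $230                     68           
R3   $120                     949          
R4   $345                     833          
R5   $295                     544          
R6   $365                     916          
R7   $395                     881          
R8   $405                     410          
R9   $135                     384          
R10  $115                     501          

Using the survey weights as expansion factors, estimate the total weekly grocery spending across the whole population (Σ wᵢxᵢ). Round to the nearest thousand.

Weighted total = 95×1017 + 230×68 + 120×949 + 345×833 + 295×544 + 365×916 + 395×881 + 405×410 + 135×384 + 115×501
  = 96615 + 15640 + 113880 + 287385 + 160480 + 334340 + 347995 + 166050 + 51840 + 57615 = 1631840

1632000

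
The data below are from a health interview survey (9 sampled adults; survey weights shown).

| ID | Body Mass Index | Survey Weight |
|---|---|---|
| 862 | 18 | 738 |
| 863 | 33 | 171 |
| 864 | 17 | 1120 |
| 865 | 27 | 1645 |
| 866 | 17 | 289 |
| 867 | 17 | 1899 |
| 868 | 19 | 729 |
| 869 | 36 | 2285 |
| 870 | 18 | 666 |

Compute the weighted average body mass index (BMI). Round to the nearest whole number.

24

Weighted sum = 18×738 + 33×171 + 17×1120 + 27×1645 + 17×289 + 17×1899 + 19×729 + 36×2285 + 18×666
  = 13284 + 5643 + 19040 + 44415 + 4913 + 32283 + 13851 + 82260 + 11988 = 227677
Sum of weights = 738 + 171 + 1120 + 1645 + 289 + 1899 + 729 + 2285 + 666 = 9542
Weighted mean = 227677 / 9542 = 23.860511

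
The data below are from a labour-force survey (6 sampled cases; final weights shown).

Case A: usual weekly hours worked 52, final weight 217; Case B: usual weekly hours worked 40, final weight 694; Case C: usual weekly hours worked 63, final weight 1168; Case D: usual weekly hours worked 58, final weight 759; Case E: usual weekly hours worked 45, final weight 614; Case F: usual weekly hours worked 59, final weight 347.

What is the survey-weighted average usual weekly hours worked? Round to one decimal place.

Weighted sum = 204753
Sum of weights = 3799
Weighted mean = 204753 / 3799 = 53.896552

53.9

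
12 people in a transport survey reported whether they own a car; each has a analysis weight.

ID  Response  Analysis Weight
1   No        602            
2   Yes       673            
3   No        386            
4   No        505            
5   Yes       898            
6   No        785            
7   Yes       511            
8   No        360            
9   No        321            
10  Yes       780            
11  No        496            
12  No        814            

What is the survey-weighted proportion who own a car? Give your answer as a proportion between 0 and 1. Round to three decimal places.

Sum of weights for 'Yes' = 673 + 898 + 511 + 780 = 2862
Total weight = 602 + 673 + 386 + 505 + 898 + 785 + 511 + 360 + 321 + 780 + 496 + 814 = 7131
Weighted proportion = 2862 / 7131 = 0.40134623

0.401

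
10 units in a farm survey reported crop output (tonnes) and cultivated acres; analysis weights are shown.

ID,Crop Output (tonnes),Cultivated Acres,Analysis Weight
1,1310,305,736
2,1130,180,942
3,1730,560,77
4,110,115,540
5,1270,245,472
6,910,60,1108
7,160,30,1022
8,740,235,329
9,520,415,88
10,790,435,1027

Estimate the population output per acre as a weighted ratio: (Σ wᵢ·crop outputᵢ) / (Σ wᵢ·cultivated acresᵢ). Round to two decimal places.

4.00

Σ wᵢ·y = 1310×736 + 1130×942 + 1730×77 + 110×540 + 1270×472 + 910×1108 + 160×1022 + 740×329 + 520×88 + 790×1027
  = 964160 + 1064460 + 133210 + 59400 + 599440 + 1008280 + 163520 + 243460 + 45760 + 811330 = 5093020
Σ wᵢ·x = 305×736 + 180×942 + 560×77 + 115×540 + 245×472 + 60×1108 + 30×1022 + 235×329 + 415×88 + 435×1027
  = 224480 + 169560 + 43120 + 62100 + 115640 + 66480 + 30660 + 77315 + 36520 + 446745 = 1272620
Ratio = 5093020 / 1272620 = 4.0019959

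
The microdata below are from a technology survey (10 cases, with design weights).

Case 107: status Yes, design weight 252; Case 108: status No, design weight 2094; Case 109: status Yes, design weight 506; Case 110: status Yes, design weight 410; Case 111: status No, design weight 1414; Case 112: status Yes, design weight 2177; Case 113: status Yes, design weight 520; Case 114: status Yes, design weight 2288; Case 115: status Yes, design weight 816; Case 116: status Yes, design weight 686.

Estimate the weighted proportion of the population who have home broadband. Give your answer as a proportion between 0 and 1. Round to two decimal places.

0.69

Sum of weights for 'Yes' = 252 + 506 + 410 + 2177 + 520 + 2288 + 816 + 686 = 7655
Total weight = 252 + 2094 + 506 + 410 + 1414 + 2177 + 520 + 2288 + 816 + 686 = 11163
Weighted proportion = 7655 / 11163 = 0.68574756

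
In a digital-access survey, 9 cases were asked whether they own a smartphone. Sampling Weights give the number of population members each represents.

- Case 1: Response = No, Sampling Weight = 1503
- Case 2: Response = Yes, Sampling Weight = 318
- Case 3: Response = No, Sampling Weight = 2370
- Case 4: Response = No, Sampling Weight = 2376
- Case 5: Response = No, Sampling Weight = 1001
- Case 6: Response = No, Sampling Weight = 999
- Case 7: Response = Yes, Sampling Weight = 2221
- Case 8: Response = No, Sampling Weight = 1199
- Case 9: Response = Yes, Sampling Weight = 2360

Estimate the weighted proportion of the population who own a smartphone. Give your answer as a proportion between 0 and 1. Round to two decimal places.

0.34

Sum of weights for 'Yes' = 318 + 2221 + 2360 = 4899
Total weight = 1503 + 318 + 2370 + 2376 + 1001 + 999 + 2221 + 1199 + 2360 = 14347
Weighted proportion = 4899 / 14347 = 0.34146511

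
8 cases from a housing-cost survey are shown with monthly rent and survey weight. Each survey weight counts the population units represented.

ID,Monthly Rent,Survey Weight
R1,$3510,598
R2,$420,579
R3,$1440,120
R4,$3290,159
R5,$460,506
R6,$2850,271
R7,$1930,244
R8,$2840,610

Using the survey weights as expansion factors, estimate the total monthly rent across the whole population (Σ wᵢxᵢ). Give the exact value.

6246500

Weighted total = 3510×598 + 420×579 + 1440×120 + 3290×159 + 460×506 + 2850×271 + 1930×244 + 2840×610
  = 2098980 + 243180 + 172800 + 523110 + 232760 + 772350 + 470920 + 1732400 = 6246500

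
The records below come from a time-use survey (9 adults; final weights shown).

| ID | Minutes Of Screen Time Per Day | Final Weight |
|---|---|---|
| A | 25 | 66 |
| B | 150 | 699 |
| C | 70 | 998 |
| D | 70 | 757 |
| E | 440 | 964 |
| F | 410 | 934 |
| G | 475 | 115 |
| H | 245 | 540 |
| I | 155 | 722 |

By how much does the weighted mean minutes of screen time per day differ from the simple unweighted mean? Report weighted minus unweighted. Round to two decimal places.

Unweighted sum = 25 + 150 + 70 + 70 + 440 + 410 + 475 + 245 + 155 = 2040
Unweighted mean = 2040 / 9 = 226.66667
Weighted sum = 25×66 + 150×699 + 70×998 + 70×757 + 440×964 + 410×934 + 475×115 + 245×540 + 155×722
  = 1650 + 104850 + 69860 + 52990 + 424160 + 382940 + 54625 + 132300 + 111910 = 1335285
Sum of weights = 66 + 699 + 998 + 757 + 964 + 934 + 115 + 540 + 722 = 5795
Weighted mean = 1335285 / 5795 = 230.42019
Difference (weighted minus unweighted) = 3.7535232

3.75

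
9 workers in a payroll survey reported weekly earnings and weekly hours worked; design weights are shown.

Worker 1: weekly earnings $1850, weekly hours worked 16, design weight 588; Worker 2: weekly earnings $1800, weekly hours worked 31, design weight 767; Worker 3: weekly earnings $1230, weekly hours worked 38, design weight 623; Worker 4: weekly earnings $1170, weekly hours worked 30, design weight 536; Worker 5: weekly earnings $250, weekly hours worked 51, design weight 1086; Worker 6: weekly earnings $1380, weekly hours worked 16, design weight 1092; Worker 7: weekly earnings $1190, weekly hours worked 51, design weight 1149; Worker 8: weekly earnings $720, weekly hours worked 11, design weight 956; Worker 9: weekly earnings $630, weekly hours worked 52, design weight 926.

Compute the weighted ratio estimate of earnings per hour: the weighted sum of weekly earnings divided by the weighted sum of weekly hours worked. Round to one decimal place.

Σ wᵢ·y = 1850×588 + 1800×767 + 1230×623 + 1170×536 + 250×1086 + 1380×1092 + 1190×1149 + 720×956 + 630×926
  = 1087800 + 1380600 + 766290 + 627120 + 271500 + 1506960 + 1367310 + 688320 + 583380 = 8279280
Σ wᵢ·x = 16×588 + 31×767 + 38×623 + 30×536 + 51×1086 + 16×1092 + 51×1149 + 11×956 + 52×926
  = 9408 + 23777 + 23674 + 16080 + 55386 + 17472 + 58599 + 10516 + 48152 = 263064
Ratio = 8279280 / 263064 = 31.472493

31.5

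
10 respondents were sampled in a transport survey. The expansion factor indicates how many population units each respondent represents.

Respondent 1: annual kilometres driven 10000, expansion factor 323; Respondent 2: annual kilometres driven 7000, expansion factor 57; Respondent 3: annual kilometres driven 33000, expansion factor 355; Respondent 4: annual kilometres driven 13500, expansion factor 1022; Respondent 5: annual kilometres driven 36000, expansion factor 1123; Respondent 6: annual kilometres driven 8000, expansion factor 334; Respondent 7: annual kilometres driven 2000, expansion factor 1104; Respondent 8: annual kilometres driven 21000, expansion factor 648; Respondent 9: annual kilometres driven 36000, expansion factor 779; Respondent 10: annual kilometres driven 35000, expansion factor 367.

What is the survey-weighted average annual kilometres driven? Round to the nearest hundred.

21100

Weighted sum = 10000×323 + 7000×57 + 33000×355 + 13500×1022 + 36000×1123 + 8000×334 + 2000×1104 + 21000×648 + 36000×779 + 35000×367
  = 3230000 + 399000 + 11715000 + 13797000 + 40428000 + 2672000 + 2208000 + 13608000 + 28044000 + 12845000 = 128946000
Sum of weights = 323 + 57 + 355 + 1022 + 1123 + 334 + 1104 + 648 + 779 + 367 = 6112
Weighted mean = 128946000 / 6112 = 21097.186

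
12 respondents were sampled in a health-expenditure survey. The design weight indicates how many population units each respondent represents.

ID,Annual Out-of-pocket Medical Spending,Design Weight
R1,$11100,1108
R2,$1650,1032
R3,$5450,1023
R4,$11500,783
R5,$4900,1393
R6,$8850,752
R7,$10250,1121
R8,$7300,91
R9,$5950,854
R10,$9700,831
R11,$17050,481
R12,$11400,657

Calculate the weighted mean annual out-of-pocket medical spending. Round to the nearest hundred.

8200

Weighted sum = 11100×1108 + 1650×1032 + 5450×1023 + 11500×783 + 4900×1393 + 8850×752 + 10250×1121 + 7300×91 + 5950×854 + 9700×831 + 17050×481 + 11400×657
  = 12298800 + 1702800 + 5575350 + 9004500 + 6825700 + 6655200 + 11490250 + 664300 + 5081300 + 8060700 + 8201050 + 7489800 = 83049750
Sum of weights = 1108 + 1032 + 1023 + 783 + 1393 + 752 + 1121 + 91 + 854 + 831 + 481 + 657 = 10126
Weighted mean = 83049750 / 10126 = 8201.6344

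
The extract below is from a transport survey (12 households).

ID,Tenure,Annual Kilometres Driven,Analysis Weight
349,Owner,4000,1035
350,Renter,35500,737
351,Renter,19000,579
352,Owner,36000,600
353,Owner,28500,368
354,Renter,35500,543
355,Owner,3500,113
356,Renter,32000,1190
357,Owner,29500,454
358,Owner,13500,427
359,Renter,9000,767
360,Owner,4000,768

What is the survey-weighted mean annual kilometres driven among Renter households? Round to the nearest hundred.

Renter rows: 350, 351, 354, 356, 359
Weighted sum = 35500×737 + 19000×579 + 35500×543 + 32000×1190 + 9000×767
  = 26163500 + 11001000 + 19276500 + 38080000 + 6903000 = 101424000
Sum of weights = 737 + 579 + 543 + 1190 + 767 = 3816
Weighted mean = 101424000 / 3816 = 26578.616

26600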